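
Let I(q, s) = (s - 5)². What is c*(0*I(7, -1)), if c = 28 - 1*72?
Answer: 0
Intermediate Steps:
I(q, s) = (-5 + s)²
c = -44 (c = 28 - 72 = -44)
c*(0*I(7, -1)) = -0*(-5 - 1)² = -0*(-6)² = -0*36 = -44*0 = 0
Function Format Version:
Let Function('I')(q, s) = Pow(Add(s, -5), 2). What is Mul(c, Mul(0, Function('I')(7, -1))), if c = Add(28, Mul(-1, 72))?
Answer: 0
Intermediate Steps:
Function('I')(q, s) = Pow(Add(-5, s), 2)
c = -44 (c = Add(28, -72) = -44)
Mul(c, Mul(0, Function('I')(7, -1))) = Mul(-44, Mul(0, Pow(Add(-5, -1), 2))) = Mul(-44, Mul(0, Pow(-6, 2))) = Mul(-44, Mul(0, 36)) = Mul(-44, 0) = 0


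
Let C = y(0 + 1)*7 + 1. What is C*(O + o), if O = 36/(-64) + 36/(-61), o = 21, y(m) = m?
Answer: 19371/122 ≈ 158.78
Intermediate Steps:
C = 8 (C = (0 + 1)*7 + 1 = 1*7 + 1 = 7 + 1 = 8)
O = -1125/976 (O = 36*(-1/64) + 36*(-1/61) = -9/16 - 36/61 = -1125/976 ≈ -1.1527)
C*(O + o) = 8*(-1125/976 + 21) = 8*(19371/976) = 19371/122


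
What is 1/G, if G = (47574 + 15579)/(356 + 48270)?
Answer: 48626/63153 ≈ 0.76997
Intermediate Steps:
G = 63153/48626 ≈ 1.2987
1/G = 1/(63153/48626) = 48626/63153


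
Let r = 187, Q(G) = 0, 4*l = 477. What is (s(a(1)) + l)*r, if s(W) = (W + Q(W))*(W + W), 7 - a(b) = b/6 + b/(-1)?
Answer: 1628957/36 ≈ 45249.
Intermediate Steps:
l = 477/4 (l = (1/4)*477 = 477/4 ≈ 119.25)
a(b) = 7 + 5*b/6 (a(b) = 7 - (b/6 + b/(-1)) = 7 - (b*(1/6) + b*(-1)) = 7 - (b/6 - b) = 7 - (-5)*b/6 = 7 + 5*b/6)
s(W) = 2*W**2 (s(W) = (W + 0)*(W + W) = W*(2*W) = 2*W**2)
(s(a(1)) + l)*r = (2*(7 + (5/6)*1)**2 + 477/4)*187 = (2*(7 + 5/6)**2 + 477/4)*187 = (2*(47/6)**2 + 477/4)*187 = (2*(2209/36) + 477/4)*187 = (2209/18 + 477/4)*187 = (8711/36)*187 = 1628957/36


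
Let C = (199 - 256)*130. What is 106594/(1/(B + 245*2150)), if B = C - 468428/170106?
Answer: 4708383912774764/85053 ≈ 5.5358e+10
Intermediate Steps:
C = -7410 (C = -57*130 = -7410)
B = -630476944/85053 (B = -7410 - 468428/170106 = -7410 - 1*234214/85053 = -7410 - 234214/85053 = -630476944/85053 ≈ -7412.8)
106594/(1/(B + 245*2150)) = 106594/(1/(-630476944/85053 + 245*2150)) = 106594/(1/(-630476944/85053 + 526750)) = 106594/(1/(44171190806/85053)) = 106594/(85053/44171190806) = 106594*(44171190806/85053) = 4708383912774764/85053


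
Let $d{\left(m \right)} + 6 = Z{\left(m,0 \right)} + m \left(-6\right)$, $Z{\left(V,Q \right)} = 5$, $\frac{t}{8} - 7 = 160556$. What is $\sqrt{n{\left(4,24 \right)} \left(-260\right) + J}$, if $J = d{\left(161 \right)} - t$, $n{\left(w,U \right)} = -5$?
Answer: $i \sqrt{1284171} \approx 1133.2 i$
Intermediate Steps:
$t = 1284504$ ($t = 56 + 8 \cdot 160556 = 56 + 1284448 = 1284504$)
$d{\left(m \right)} = -1 - 6 m$ ($d{\left(m \right)} = -6 + \left(5 + m \left(-6\right)\right) = -6 - \left(-5 + 6 m\right) = -1 - 6 m$)
$J = -1285471$ ($J = \left(-1 - 966\right) - 1284504 = -967 - 1284504 = -1285471$)
$\sqrt{n{\left(4,24 \right)} \left(-260\right) + J} = \sqrt{\left(-5\right) \left(-260\right) - 1285471} = \sqrt{1300 - 1285471} = \sqrt{-1284171} = i \sqrt{1284171}$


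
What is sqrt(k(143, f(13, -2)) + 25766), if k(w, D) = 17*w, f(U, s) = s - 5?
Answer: 3*sqrt(3133) ≈ 167.92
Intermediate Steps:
f(U, s) = -5 + s
sqrt(k(143, f(13, -2)) + 25766) = sqrt(17*143 + 25766) = sqrt(2431 + 25766) = sqrt(28197) = 3*sqrt(3133)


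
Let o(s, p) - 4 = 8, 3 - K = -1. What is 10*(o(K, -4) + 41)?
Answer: 530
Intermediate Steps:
K = 4 (K = 3 - 1*(-1) = 3 + 1 = 4)
o(s, p) = 12 (o(s, p) = 4 + 8 = 12)
10*(o(K, -4) + 41) = 10*(12 + 41) = 10*53 = 530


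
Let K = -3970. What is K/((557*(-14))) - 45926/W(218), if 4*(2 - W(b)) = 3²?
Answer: 716263881/3899 ≈ 1.8370e+5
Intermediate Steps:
W(b) = -¼ (W(b) = 2 - ¼*3² = 2 - ¼*9 = 2 - 9/4 = -¼)
K/((557*(-14))) - 45926/W(218) = -3970/(557*(-14)) - 45926/(-¼) = -3970/(-7798) - 45926*(-4) = -3970*(-1/7798) + 183704 = 1985/3899 + 183704 = 716263881/3899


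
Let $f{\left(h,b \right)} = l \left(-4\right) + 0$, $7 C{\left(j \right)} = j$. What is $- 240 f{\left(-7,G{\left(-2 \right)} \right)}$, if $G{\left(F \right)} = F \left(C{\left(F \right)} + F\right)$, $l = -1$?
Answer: $-960$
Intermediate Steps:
$C{\left(j \right)} = \frac{j}{7}$
$G{\left(F \right)} = \frac{8 F^{2}}{7}$ ($G{\left(F \right)} = F \left(\frac{F}{7} + F\right) = F \frac{8 F}{7} = \frac{8 F^{2}}{7}$)
$f{\left(h,b \right)} = 4$ ($f{\left(h,b \right)} = \left(-1\right) \left(-4\right) + 0 = 4 + 0 = 4$)
$- 240 f{\left(-7,G{\left(-2 \right)} \right)} = \left(-240\right) 4 = -960$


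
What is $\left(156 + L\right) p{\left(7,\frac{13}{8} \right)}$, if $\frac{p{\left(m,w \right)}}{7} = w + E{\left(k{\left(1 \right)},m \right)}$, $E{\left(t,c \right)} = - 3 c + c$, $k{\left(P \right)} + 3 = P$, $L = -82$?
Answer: $- \frac{25641}{4} \approx -6410.3$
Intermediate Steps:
$k{\left(P \right)} = -3 + P$
$E{\left(t,c \right)} = - 2 c$
$p{\left(m,w \right)} = - 14 m + 7 w$ ($p{\left(m,w \right)} = 7 \left(w - 2 m\right) = - 14 m + 7 w$)
$\left(156 + L\right) p{\left(7,\frac{13}{8} \right)} = \left(156 - 82\right) \left(\left(-14\right) 7 + 7 \cdot \frac{13}{8}\right) = 74 \left(-98 + 7 \cdot 13 \cdot \frac{1}{8}\right) = 74 \left(-98 + 7 \cdot \frac{13}{8}\right) = 74 \left(-98 + \frac{91}{8}\right) = 74 \left(- \frac{693}{8}\right) = - \frac{25641}{4}$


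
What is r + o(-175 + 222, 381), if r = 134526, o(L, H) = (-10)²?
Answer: 134626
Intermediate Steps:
o(L, H) = 100
r + o(-175 + 222, 381) = 134526 + 100 = 134626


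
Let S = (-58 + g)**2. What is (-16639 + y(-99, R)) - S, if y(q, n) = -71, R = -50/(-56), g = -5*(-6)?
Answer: -17494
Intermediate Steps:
g = 30
R = 25/28 (R = -50*(-1/56) = 25/28 ≈ 0.89286)
S = 784 (S = (-58 + 30)**2 = (-28)**2 = 784)
(-16639 + y(-99, R)) - S = (-16639 - 71) - 1*784 = -16710 - 784 = -17494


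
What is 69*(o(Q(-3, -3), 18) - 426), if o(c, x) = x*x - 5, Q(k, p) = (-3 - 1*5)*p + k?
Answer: -7383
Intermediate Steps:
Q(k, p) = k - 8*p (Q(k, p) = (-3 - 5)*p + k = -8*p + k = k - 8*p)
o(c, x) = -5 + x**2 (o(c, x) = x**2 - 5 = -5 + x**2)
69*(o(Q(-3, -3), 18) - 426) = 69*((-5 + 18**2) - 426) = 69*((-5 + 324) - 426) = 69*(319 - 426) = 69*(-107) = -7383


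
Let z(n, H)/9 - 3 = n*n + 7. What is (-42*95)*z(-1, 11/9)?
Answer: -395010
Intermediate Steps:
z(n, H) = 90 + 9*n**2 (z(n, H) = 27 + 9*(n*n + 7) = 27 + 9*(n**2 + 7) = 27 + 9*(7 + n**2) = 27 + (63 + 9*n**2) = 90 + 9*n**2)
(-42*95)*z(-1, 11/9) = (-42*95)*(90 + 9*(-1)**2) = -3990*(90 + 9*1) = -3990*(90 + 9) = -3990*99 = -395010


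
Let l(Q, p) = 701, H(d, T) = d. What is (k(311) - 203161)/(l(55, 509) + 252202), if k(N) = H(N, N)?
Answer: -202850/252903 ≈ -0.80209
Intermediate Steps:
k(N) = N
(k(311) - 203161)/(l(55, 509) + 252202) = (311 - 203161)/(701 + 252202) = -202850/252903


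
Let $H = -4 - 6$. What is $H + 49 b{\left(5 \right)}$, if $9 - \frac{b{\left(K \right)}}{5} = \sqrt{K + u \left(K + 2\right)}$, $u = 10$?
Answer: $2195 - 1225 \sqrt{3} \approx 73.238$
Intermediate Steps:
$H = -10$ ($H = -4 - 6 = -10$)
$b{\left(K \right)} = 45 - 5 \sqrt{20 + 11 K}$ ($b{\left(K \right)} = 45 - 5 \sqrt{K + 10 \left(K + 2\right)} = 45 - 5 \sqrt{K + 10 \left(2 + K\right)} = 45 - 5 \sqrt{K + \left(20 + 10 K\right)} = 45 - 5 \sqrt{20 + 11 K}$)
$H + 49 b{\left(5 \right)} = -10 + 49 \left(45 - 5 \sqrt{20 + 11 \cdot 5}\right) = -10 + 49 \left(45 - 5 \sqrt{20 + 55}\right) = -10 + 49 \left(45 - 5 \sqrt{75}\right) = -10 + 49 \left(45 - 5 \cdot 5 \sqrt{3}\right) = -10 + 49 \left(45 - 25 \sqrt{3}\right) = -10 + \left(2205 - 1225 \sqrt{3}\right) = 2195 - 1225 \sqrt{3}$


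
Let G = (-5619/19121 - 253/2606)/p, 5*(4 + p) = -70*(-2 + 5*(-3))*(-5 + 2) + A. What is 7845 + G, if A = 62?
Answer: 197019189399685/25113980304 ≈ 7845.0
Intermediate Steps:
p = -3528/5 (p = -4 + (-70*(-2 + 5*(-3))*(-5 + 2) + 62)/5 = -4 + (-70*(-2 - 15)*(-3) + 62)/5 = -4 + (-(-1190)*(-3) + 62)/5 = -4 + (-70*51 + 62)/5 = -4 + (-3570 + 62)/5 = -4 + (⅕)*(-3508) = -4 - 3508/5 = -3528/5 ≈ -705.60)
G = 13914805/25113980304 (G = (-5619/19121 - 253/2606)/(-3528/5) = (-5619*1/19121 - 253*1/2606)*(-5/3528) = (-5619/19121 - 253/2606)*(-5/3528) = -19480727/49829326*(-5/3528) = 13914805/25113980304 ≈ 0.00055407)
7845 + G = 7845 + 13914805/25113980304 = 197019189399685/25113980304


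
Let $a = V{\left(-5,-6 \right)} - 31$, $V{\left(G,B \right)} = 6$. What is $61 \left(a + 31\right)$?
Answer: $366$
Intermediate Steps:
$a = -25$ ($a = 6 - 31 = -25$)
$61 \left(a + 31\right) = 61 \left(-25 + 31\right) = 61 \cdot 6 = 366$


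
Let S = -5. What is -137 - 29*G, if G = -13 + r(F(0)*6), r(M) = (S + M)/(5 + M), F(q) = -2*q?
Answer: 269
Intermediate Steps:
r(M) = (-5 + M)/(5 + M)
G = -14 (G = -13 + (-5 - 2*0*6)/(5 - 2*0*6) = -13 + (-5 + 0*6)/(5 + 0*6) = -13 + (-5 + 0)/(5 + 0) = -13 - 5/5 = -13 + (⅕)*(-5) = -13 - 1 = -14)
-137 - 29*G = -137 - 29*(-14) = -137 + 406 = 269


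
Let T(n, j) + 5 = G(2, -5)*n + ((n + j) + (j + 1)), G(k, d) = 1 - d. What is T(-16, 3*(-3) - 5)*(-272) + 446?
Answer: 39614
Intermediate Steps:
T(n, j) = -4 + 2*j + 7*n (T(n, j) = -5 + ((1 - 1*(-5))*n + ((n + j) + (j + 1))) = -5 + ((1 + 5)*n + ((j + n) + (1 + j))) = -5 + (6*n + (1 + n + 2*j)) = -5 + (1 + 2*j + 7*n) = -4 + 2*j + 7*n)
T(-16, 3*(-3) - 5)*(-272) + 446 = (-4 + 2*(3*(-3) - 5) + 7*(-16))*(-272) + 446 = (-4 + 2*(-9 - 5) - 112)*(-272) + 446 = (-4 + 2*(-14) - 112)*(-272) + 446 = (-4 - 28 - 112)*(-272) + 446 = -144*(-272) + 446 = 39168 + 446 = 39614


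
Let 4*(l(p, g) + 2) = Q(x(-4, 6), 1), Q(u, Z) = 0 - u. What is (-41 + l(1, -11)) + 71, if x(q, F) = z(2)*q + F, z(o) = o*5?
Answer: 73/2 ≈ 36.500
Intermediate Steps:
z(o) = 5*o
x(q, F) = F + 10*q (x(q, F) = (5*2)*q + F = 10*q + F = F + 10*q)
Q(u, Z) = -u
l(p, g) = 13/2 (l(p, g) = -2 + (-(6 + 10*(-4)))/4 = -2 + (-(6 - 40))/4 = -2 + (-1*(-34))/4 = -2 + (¼)*34 = -2 + 17/2 = 13/2)
(-41 + l(1, -11)) + 71 = (-41 + 13/2) + 71 = -69/2 + 71 = 73/2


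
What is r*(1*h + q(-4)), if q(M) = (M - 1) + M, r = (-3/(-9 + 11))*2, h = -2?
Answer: 33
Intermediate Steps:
r = -3 (r = (-3/2)*2 = ((½)*(-3))*2 = -3/2*2 = -3)
q(M) = -1 + 2*M (q(M) = (-1 + M) + M = -1 + 2*M)
r*(1*h + q(-4)) = -3*(1*(-2) + (-1 + 2*(-4))) = -3*(-2 + (-1 - 8)) = -3*(-2 - 9) = -3*(-11) = 33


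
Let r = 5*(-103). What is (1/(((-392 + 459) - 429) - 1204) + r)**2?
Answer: 650427733081/2452356 ≈ 2.6523e+5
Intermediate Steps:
r = -515
(1/(((-392 + 459) - 429) - 1204) + r)**2 = (1/(((-392 + 459) - 429) - 1204) - 515)**2 = (1/((67 - 429) - 1204) - 515)**2 = (1/(-362 - 1204) - 515)**2 = (1/(-1566) - 515)**2 = (-1/1566 - 515)**2 = (-806491/1566)**2 = 650427733081/2452356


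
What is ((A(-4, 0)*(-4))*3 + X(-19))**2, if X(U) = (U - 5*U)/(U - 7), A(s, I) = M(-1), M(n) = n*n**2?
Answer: 13924/169 ≈ 82.391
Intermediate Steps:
M(n) = n**3
A(s, I) = -1 (A(s, I) = (-1)**3 = -1)
X(U) = -4*U/(-7 + U) (X(U) = (-4*U)/(-7 + U) = -4*U/(-7 + U))
((A(-4, 0)*(-4))*3 + X(-19))**2 = (-1*(-4)*3 - 4*(-19)/(-7 - 19))**2 = (4*3 - 4*(-19)/(-26))**2 = (12 - 4*(-19)*(-1/26))**2 = (12 - 38/13)**2 = (118/13)**2 = 13924/169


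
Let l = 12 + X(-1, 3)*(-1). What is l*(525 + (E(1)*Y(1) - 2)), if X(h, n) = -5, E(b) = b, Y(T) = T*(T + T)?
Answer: 8925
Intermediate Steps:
Y(T) = 2*T**2 (Y(T) = T*(2*T) = 2*T**2)
l = 17 (l = 12 - 5*(-1) = 12 + 5 = 17)
l*(525 + (E(1)*Y(1) - 2)) = 17*(525 + (1*(2*1**2) - 2)) = 17*(525 + (1*(2*1) - 2)) = 17*(525 + (1*2 - 2)) = 17*(525 + (2 - 2)) = 17*(525 + 0) = 17*525 = 8925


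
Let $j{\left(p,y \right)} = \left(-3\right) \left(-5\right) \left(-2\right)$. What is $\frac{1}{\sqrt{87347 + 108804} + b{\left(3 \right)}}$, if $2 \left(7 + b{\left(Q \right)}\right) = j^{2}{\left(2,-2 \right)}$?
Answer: $\frac{443}{98} - \frac{\sqrt{196151}}{98} \approx 0.0011288$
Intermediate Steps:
$j{\left(p,y \right)} = -30$ ($j{\left(p,y \right)} = 15 \left(-2\right) = -30$)
$b{\left(Q \right)} = 443$ ($b{\left(Q \right)} = -7 + \frac{\left(-30\right)^{2}}{2} = -7 + \frac{1}{2} \cdot 900 = -7 + 450 = 443$)
$\frac{1}{\sqrt{87347 + 108804} + b{\left(3 \right)}} = \frac{1}{\sqrt{87347 + 108804} + 443} = \frac{1}{\sqrt{196151} + 443} = \frac{1}{443 + \sqrt{196151}}$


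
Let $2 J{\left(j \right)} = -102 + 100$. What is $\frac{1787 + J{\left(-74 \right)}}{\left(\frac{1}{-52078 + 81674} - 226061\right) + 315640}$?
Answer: $\frac{52858456}{2651180085} \approx 0.019938$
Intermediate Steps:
$J{\left(j \right)} = -1$ ($J{\left(j \right)} = \frac{-102 + 100}{2} = \frac{1}{2} \left(-2\right) = -1$)
$\frac{1787 + J{\left(-74 \right)}}{\left(\frac{1}{-52078 + 81674} - 226061\right) + 315640} = \frac{1787 - 1}{\left(\frac{1}{-52078 + 81674} - 226061\right) + 315640} = \frac{1786}{\left(\frac{1}{29596} - 226061\right) + 315640} = \frac{1786}{- \frac{6690501355}{29596} + 315640} = \frac{1786}{\frac{2651180085}{29596}} = 1786 \cdot \frac{29596}{2651180085} = \frac{52858456}{2651180085}$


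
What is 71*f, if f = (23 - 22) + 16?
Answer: 1207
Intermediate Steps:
f = 17 (f = 1 + 16 = 17)
71*f = 71*17 = 1207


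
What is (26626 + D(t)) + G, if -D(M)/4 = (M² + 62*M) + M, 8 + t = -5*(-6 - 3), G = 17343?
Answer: 29169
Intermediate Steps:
t = 37 (t = -8 - 5*(-6 - 3) = -8 - 5*(-9) = -8 + 45 = 37)
D(M) = -252*M - 4*M² (D(M) = -4*((M² + 62*M) + M) = -4*(M² + 63*M) = -252*M - 4*M²)
(26626 + D(t)) + G = (26626 - 4*37*(63 + 37)) + 17343 = (26626 - 4*37*100) + 17343 = (26626 - 14800) + 17343 = 11826 + 17343 = 29169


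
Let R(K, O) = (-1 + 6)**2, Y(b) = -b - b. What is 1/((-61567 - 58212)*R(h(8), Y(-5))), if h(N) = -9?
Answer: -1/2994475 ≈ -3.3395e-7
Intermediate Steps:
Y(b) = -2*b
R(K, O) = 25 (R(K, O) = 5**2 = 25)
1/((-61567 - 58212)*R(h(8), Y(-5))) = 1/(-61567 - 58212*25) = (1/25)/(-119779) = -1/119779*1/25 = -1/2994475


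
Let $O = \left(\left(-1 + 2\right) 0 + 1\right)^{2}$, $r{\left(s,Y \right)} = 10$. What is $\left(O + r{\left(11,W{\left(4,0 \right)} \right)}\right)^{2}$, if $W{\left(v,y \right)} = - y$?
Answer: $121$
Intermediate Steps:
$O = 1$ ($O = \left(1 \cdot 0 + 1\right)^{2} = \left(0 + 1\right)^{2} = 1^{2} = 1$)
$\left(O + r{\left(11,W{\left(4,0 \right)} \right)}\right)^{2} = \left(1 + 10\right)^{2} = 11^{2} = 121$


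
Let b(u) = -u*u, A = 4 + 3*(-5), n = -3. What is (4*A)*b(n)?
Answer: 396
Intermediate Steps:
A = -11 (A = 4 - 15 = -11)
b(u) = -u²
(4*A)*b(n) = (4*(-11))*(-1*(-3)²) = -(-44)*9 = -44*(-9) = 396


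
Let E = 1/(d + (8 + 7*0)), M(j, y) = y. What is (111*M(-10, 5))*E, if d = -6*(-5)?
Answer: 555/38 ≈ 14.605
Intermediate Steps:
d = 30 (d = -1*(-30) = 30)
E = 1/38 (E = 1/(30 + (8 + 7*0)) = 1/(30 + (8 + 0)) = 1/(30 + 8) = 1/38 ≈ 0.026316)
(111*M(-10, 5))*E = (111*5)*(1/38) = 555*(1/38) = 555/38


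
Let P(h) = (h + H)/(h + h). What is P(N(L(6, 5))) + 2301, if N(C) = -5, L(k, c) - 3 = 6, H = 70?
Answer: 4589/2 ≈ 2294.5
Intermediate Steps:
L(k, c) = 9 (L(k, c) = 3 + 6 = 9)
P(h) = (70 + h)/(2*h) (P(h) = (h + 70)/(h + h) = (70 + h)/((2*h)) = (70 + h)*(1/(2*h)) = (70 + h)/(2*h))
P(N(L(6, 5))) + 2301 = (1/2)*(70 - 5)/(-5) + 2301 = (1/2)*(-1/5)*65 + 2301 = -13/2 + 2301 = 4589/2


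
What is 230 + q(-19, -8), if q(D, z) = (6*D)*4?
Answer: -226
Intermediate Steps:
q(D, z) = 24*D
230 + q(-19, -8) = 230 + 24*(-19) = 230 - 456 = -226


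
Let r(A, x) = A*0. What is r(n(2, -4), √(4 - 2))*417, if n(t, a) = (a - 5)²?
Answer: 0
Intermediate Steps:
n(t, a) = (-5 + a)²
r(A, x) = 0
r(n(2, -4), √(4 - 2))*417 = 0*417 = 0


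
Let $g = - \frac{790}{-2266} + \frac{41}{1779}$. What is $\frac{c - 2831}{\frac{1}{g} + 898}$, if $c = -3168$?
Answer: $- \frac{642028406}{96394213} \approx -6.6604$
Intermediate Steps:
$g = \frac{749158}{2015607}$ ($g = \left(-790\right) \left(- \frac{1}{2266}\right) + 41 \cdot \frac{1}{1779} = \frac{395}{1133} + \frac{41}{1779} = \frac{749158}{2015607} \approx 0.37168$)
$\frac{c - 2831}{\frac{1}{g} + 898} = \frac{-3168 - 2831}{\frac{1}{\frac{749158}{2015607}} + 898} = - \frac{5999}{\frac{2015607}{749158} + 898} = - \frac{5999}{\frac{674759491}{749158}} = \left(-5999\right) \frac{749158}{674759491} = - \frac{642028406}{96394213}$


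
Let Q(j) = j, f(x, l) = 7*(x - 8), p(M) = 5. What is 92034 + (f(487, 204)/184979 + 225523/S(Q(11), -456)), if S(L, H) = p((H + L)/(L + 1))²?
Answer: 467326034992/4624475 ≈ 1.0106e+5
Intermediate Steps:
f(x, l) = -56 + 7*x (f(x, l) = 7*(-8 + x) = -56 + 7*x)
S(L, H) = 25 (S(L, H) = 5² = 25)
92034 + (f(487, 204)/184979 + 225523/S(Q(11), -456)) = 92034 + ((-56 + 7*487)/184979 + 225523/25) = 92034 + ((-56 + 3409)*(1/184979) + 225523*(1/25)) = 92034 + (3353*(1/184979) + 225523/25) = 92034 + (3353/184979 + 225523/25) = 92034 + 41717102842/4624475 = 467326034992/4624475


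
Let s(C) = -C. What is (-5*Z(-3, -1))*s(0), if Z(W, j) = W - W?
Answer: 0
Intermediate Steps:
Z(W, j) = 0
(-5*Z(-3, -1))*s(0) = (-5*0)*(-1*0) = 0*0 = 0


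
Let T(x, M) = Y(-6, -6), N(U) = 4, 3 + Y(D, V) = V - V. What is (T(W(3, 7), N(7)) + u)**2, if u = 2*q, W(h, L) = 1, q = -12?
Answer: 729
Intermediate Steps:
Y(D, V) = -3 (Y(D, V) = -3 + (V - V) = -3 + 0 = -3)
T(x, M) = -3
u = -24 (u = 2*(-12) = -24)
(T(W(3, 7), N(7)) + u)**2 = (-3 - 24)**2 = (-27)**2 = 729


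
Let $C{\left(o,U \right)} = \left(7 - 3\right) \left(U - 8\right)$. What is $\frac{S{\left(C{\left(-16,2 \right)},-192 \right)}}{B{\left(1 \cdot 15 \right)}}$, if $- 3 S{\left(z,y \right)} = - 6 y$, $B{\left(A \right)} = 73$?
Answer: $- \frac{384}{73} \approx -5.2603$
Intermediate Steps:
$C{\left(o,U \right)} = -32 + 4 U$ ($C{\left(o,U \right)} = 4 \left(-8 + U\right) = -32 + 4 U$)
$S{\left(z,y \right)} = 2 y$ ($S{\left(z,y \right)} = - \frac{\left(-6\right) y}{3} = 2 y$)
$\frac{S{\left(C{\left(-16,2 \right)},-192 \right)}}{B{\left(1 \cdot 15 \right)}} = \frac{2 \left(-192\right)}{73} = \left(-384\right) \frac{1}{73} = - \frac{384}{73}$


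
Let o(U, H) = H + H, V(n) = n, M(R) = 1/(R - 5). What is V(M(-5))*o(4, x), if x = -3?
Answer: ⅗ ≈ 0.60000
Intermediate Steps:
M(R) = 1/(-5 + R)
o(U, H) = 2*H
V(M(-5))*o(4, x) = (2*(-3))/(-5 - 5) = -6/(-10) = -⅒*(-6) = ⅗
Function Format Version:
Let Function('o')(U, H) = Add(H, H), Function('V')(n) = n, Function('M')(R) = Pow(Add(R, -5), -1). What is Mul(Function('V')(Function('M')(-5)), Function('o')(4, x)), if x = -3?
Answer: Rational(3, 5) ≈ 0.60000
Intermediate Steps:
Function('M')(R) = Pow(Add(-5, R), -1)
Function('o')(U, H) = Mul(2, H)
Mul(Function('V')(Function('M')(-5)), Function('o')(4, x)) = Mul(Pow(Add(-5, -5), -1), Mul(2, -3)) = Mul(Pow(-10, -1), -6) = Mul(Rational(-1, 10), -6) = Rational(3, 5)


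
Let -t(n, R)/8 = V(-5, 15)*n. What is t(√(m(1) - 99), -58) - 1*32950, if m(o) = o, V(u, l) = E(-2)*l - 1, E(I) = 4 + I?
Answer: -32950 - 1624*I*√2 ≈ -32950.0 - 2296.7*I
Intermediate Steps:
V(u, l) = -1 + 2*l (V(u, l) = (4 - 2)*l - 1 = 2*l - 1 = -1 + 2*l)
t(n, R) = -232*n (t(n, R) = -8*(-1 + 2*15)*n = -8*(-1 + 30)*n = -232*n)
t(√(m(1) - 99), -58) - 1*32950 = -232*√(1 - 99) - 1*32950 = -1624*I*√2 - 32950 = -32950 - 1624*I*√2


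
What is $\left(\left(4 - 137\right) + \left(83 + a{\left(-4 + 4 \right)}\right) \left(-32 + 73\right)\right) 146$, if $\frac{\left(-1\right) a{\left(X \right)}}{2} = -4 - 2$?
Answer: $549252$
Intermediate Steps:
$a{\left(X \right)} = 12$ ($a{\left(X \right)} = - 2 \left(-4 - 2\right) = \left(-2\right) \left(-6\right) = 12$)
$\left(\left(4 - 137\right) + \left(83 + a{\left(-4 + 4 \right)}\right) \left(-32 + 73\right)\right) 146 = \left(\left(4 - 137\right) + \left(83 + 12\right) \left(-32 + 73\right)\right) 146 = \left(-133 + 95 \cdot 41\right) 146 = \left(-133 + 3895\right) 146 = 3762 \cdot 146 = 549252$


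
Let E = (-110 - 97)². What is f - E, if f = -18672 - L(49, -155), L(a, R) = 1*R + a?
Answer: -61415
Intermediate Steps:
L(a, R) = R + a
E = 42849 (E = (-207)² = 42849)
f = -18566 (f = -18672 - (-155 + 49) = -18672 - 1*(-106) = -18672 + 106 = -18566)
f - E = -18566 - 1*42849 = -18566 - 42849 = -61415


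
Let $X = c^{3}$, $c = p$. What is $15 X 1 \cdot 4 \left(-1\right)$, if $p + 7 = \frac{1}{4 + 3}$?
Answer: $\frac{6635520}{343} \approx 19346.0$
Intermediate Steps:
$p = - \frac{48}{7}$ ($p = -7 + \frac{1}{4 + 3} = -7 + \frac{1}{7} = - \frac{48}{7} \approx -6.8571$)
$c = - \frac{48}{7} \approx -6.8571$
$X = - \frac{110592}{343}$ ($X = \left(- \frac{48}{7}\right)^{3} = - \frac{110592}{343} \approx -322.43$)
$15 X 1 \cdot 4 \left(-1\right) = 15 \left(- \frac{110592}{343}\right) 1 \cdot 4 \left(-1\right) = - \frac{1658880 \cdot 4 \left(-1\right)}{343} = \left(- \frac{1658880}{343}\right) \left(-4\right) = \frac{6635520}{343}$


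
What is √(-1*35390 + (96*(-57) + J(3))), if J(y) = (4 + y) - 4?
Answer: I*√40859 ≈ 202.14*I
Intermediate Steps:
J(y) = y
√(-1*35390 + (96*(-57) + J(3))) = √(-1*35390 + (96*(-57) + 3)) = √(-35390 + (-5472 + 3)) = √(-35390 - 5469) = √(-40859) = I*√40859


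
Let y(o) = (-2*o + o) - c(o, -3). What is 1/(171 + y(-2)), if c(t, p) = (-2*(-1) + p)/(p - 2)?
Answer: 5/864 ≈ 0.0057870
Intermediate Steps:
c(t, p) = (2 + p)/(-2 + p)
y(o) = -⅕ - o (y(o) = (-2*o + o) - (2 - 3)/(-2 - 3) = -o - (-1)/(-5) = -o - (-1)*(-1)/5 = -o - 1*⅕ = -o - ⅕ = -⅕ - o)
1/(171 + y(-2)) = 1/(171 + (-⅕ - 1*(-2))) = 1/(171 + (-⅕ + 2)) = 1/(171 + 9/5) = 1/(864/5) = 5/864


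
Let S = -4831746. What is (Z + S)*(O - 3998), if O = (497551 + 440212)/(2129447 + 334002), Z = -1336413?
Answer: 60743606320034901/2463449 ≈ 2.4658e+10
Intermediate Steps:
O = 937763/2463449 ≈ 0.38067
(Z + S)*(O - 3998) = (-1336413 - 4831746)*(937763/2463449 - 3998) = -6168159*(-9847931339/2463449) = 60743606320034901/2463449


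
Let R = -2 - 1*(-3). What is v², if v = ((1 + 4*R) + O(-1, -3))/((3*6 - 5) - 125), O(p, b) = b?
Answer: 1/3136 ≈ 0.00031888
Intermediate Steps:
R = 1 (R = -2 + 3 = 1)
v = -1/56 (v = ((1 + 4*1) - 3)/((3*6 - 5) - 125) = ((1 + 4) - 3)/((18 - 5) - 125) = (5 - 3)/(13 - 125) = 2/(-112) = 2*(-1/112) = -1/56 ≈ -0.017857)
v² = (-1/56)² = 1/3136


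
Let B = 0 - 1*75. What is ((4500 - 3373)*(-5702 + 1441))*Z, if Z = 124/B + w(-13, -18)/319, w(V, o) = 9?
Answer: 186712277507/23925 ≈ 7.8041e+6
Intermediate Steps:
B = -75 (B = 0 - 75 = -75)
Z = -38881/23925 (Z = 124/(-75) + 9/319 = 124*(-1/75) + 9*(1/319) = -124/75 + 9/319 = -38881/23925 ≈ -1.6251)
((4500 - 3373)*(-5702 + 1441))*Z = ((4500 - 3373)*(-5702 + 1441))*(-38881/23925) = (1127*(-4261))*(-38881/23925) = -4802147*(-38881/23925) = 186712277507/23925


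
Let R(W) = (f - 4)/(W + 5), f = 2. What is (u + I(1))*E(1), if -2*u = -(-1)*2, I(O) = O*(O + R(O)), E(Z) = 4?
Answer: -4/3 ≈ -1.3333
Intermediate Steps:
R(W) = -2/(5 + W) (R(W) = (2 - 4)/(W + 5) = -2/(5 + W))
I(O) = O*(O - 2/(5 + O))
u = -1 (u = -(-1)*(-1*2)/2 = -(-1)*(-2)/2 = -1/2*2 = -1)
(u + I(1))*E(1) = (-1 + 1*(-2 + 1*(5 + 1))/(5 + 1))*4 = (-1 + 1*(-2 + 1*6)/6)*4 = (-1 + 1*(1/6)*(-2 + 6))*4 = (-1 + 1*(1/6)*4)*4 = (-1 + 2/3)*4 = -1/3*4 = -4/3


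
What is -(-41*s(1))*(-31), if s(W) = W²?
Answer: -1271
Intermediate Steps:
-(-41*s(1))*(-31) = -(-41*1²)*(-31) = -(-41*1)*(-31) = -(-41)*(-31) = -1*1271 = -1271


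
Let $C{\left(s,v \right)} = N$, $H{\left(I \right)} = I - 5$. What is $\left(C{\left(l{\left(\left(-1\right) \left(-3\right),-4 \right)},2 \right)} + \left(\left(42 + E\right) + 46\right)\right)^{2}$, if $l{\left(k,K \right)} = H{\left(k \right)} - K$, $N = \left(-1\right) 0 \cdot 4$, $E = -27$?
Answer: $3721$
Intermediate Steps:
$H{\left(I \right)} = -5 + I$
$N = 0$ ($N = 0 \cdot 4 = 0$)
$l{\left(k,K \right)} = -5 + k - K$ ($l{\left(k,K \right)} = \left(-5 + k\right) - K = -5 + k - K$)
$C{\left(s,v \right)} = 0$
$\left(C{\left(l{\left(\left(-1\right) \left(-3\right),-4 \right)},2 \right)} + \left(\left(42 + E\right) + 46\right)\right)^{2} = \left(0 + \left(\left(42 - 27\right) + 46\right)\right)^{2} = \left(0 + \left(15 + 46\right)\right)^{2} = \left(0 + 61\right)^{2} = 61^{2} = 3721$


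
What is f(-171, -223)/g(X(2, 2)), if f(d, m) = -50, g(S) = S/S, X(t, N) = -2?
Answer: -50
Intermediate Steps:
g(S) = 1
f(-171, -223)/g(X(2, 2)) = -50/1 = -50*1 = -50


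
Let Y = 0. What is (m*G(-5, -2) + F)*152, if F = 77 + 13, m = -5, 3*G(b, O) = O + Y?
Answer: 42560/3 ≈ 14187.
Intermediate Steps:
G(b, O) = O/3 (G(b, O) = (O + 0)/3 = O/3)
F = 90
(m*G(-5, -2) + F)*152 = (-5*(-2)/3 + 90)*152 = (-5*(-⅔) + 90)*152 = (10/3 + 90)*152 = (280/3)*152 = 42560/3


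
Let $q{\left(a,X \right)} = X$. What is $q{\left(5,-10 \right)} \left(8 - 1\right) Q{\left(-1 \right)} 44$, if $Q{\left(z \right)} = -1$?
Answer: $3080$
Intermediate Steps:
$q{\left(5,-10 \right)} \left(8 - 1\right) Q{\left(-1 \right)} 44 = - 10 \left(8 - 1\right) \left(-1\right) 44 = - 10 \cdot 7 \left(-1\right) 44 = \left(-10\right) \left(-7\right) 44 = 70 \cdot 44 = 3080$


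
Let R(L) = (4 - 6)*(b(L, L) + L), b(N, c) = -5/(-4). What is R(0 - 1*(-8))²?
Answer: 1369/4 ≈ 342.25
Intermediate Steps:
b(N, c) = 5/4 (b(N, c) = -5*(-¼) = 5/4)
R(L) = -5/2 - 2*L (R(L) = (4 - 6)*(5/4 + L) = -2*(5/4 + L) = -5/2 - 2*L)
R(0 - 1*(-8))² = (-5/2 - 2*(0 - 1*(-8)))² = (-5/2 - 2*(0 + 8))² = (-5/2 - 2*8)² = (-5/2 - 16)² = (-37/2)² = 1369/4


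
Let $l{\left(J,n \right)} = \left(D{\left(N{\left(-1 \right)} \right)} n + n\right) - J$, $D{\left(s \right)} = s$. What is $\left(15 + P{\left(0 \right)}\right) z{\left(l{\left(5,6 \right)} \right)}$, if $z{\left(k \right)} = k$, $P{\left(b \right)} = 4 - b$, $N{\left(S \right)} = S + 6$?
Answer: $589$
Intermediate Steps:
$N{\left(S \right)} = 6 + S$
$l{\left(J,n \right)} = - J + 6 n$ ($l{\left(J,n \right)} = \left(\left(6 - 1\right) n + n\right) - J = \left(5 n + n\right) - J = 6 n - J = - J + 6 n$)
$\left(15 + P{\left(0 \right)}\right) z{\left(l{\left(5,6 \right)} \right)} = \left(15 + \left(4 - 0\right)\right) \left(\left(-1\right) 5 + 6 \cdot 6\right) = \left(15 + \left(4 + 0\right)\right) \left(-5 + 36\right) = \left(15 + 4\right) 31 = 19 \cdot 31 = 589$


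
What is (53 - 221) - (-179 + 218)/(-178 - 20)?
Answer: -11075/66 ≈ -167.80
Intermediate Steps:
(53 - 221) - (-179 + 218)/(-178 - 20) = -168 - 39/(-198) = -168 - 39*(-1)/198 = -168 - 1*(-13/66) = -168 + 13/66 = -11075/66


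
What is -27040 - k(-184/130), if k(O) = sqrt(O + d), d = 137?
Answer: -27040 - sqrt(572845)/65 ≈ -27052.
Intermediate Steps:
k(O) = sqrt(137 + O) (k(O) = sqrt(O + 137) = sqrt(137 + O))
-27040 - k(-184/130) = -27040 - sqrt(137 - 184/130) = -27040 - sqrt(137 - 184*1/130) = -27040 - sqrt(137 - 92/65) = -27040 - sqrt(8813/65) = -27040 - sqrt(572845)/65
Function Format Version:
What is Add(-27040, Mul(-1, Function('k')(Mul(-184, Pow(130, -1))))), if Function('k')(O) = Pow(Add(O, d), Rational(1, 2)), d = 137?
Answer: Add(-27040, Mul(Rational(-1, 65), Pow(572845, Rational(1, 2)))) ≈ -27052.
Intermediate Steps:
Function('k')(O) = Pow(Add(137, O), Rational(1, 2)) (Function('k')(O) = Pow(Add(O, 137), Rational(1, 2)) = Pow(Add(137, O), Rational(1, 2)))
Add(-27040, Mul(-1, Function('k')(Mul(-184, Pow(130, -1))))) = Add(-27040, Mul(-1, Pow(Add(137, Mul(-184, Pow(130, -1))), Rational(1, 2)))) = Add(-27040, Mul(-1, Pow(Add(137, Mul(-184, Rational(1, 130))), Rational(1, 2)))) = Add(-27040, Mul(-1, Pow(Add(137, Rational(-92, 65)), Rational(1, 2)))) = Add(-27040, Mul(-1, Pow(Rational(8813, 65), Rational(1, 2)))) = Add(-27040, Mul(-1, Mul(Rational(1, 65), Pow(572845, Rational(1, 2))))) = Add(-27040, Mul(Rational(-1, 65), Pow(572845, Rational(1, 2))))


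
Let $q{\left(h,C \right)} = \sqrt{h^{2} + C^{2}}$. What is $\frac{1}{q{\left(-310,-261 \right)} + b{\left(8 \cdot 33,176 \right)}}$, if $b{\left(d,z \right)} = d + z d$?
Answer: $\frac{46728}{2183341763} - \frac{\sqrt{164221}}{2183341763} \approx 2.1216 \cdot 10^{-5}$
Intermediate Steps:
$b{\left(d,z \right)} = d + d z$
$q{\left(h,C \right)} = \sqrt{C^{2} + h^{2}}$
$\frac{1}{q{\left(-310,-261 \right)} + b{\left(8 \cdot 33,176 \right)}} = \frac{1}{\sqrt{\left(-261\right)^{2} + \left(-310\right)^{2}} + 8 \cdot 33 \left(1 + 176\right)} = \frac{1}{\sqrt{68121 + 96100} + 264 \cdot 177} = \frac{1}{\sqrt{164221} + 46728} = \frac{1}{46728 + \sqrt{164221}}$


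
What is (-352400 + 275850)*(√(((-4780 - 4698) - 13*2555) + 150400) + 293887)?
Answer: -22497049850 - 76550*√107707 ≈ -2.2522e+10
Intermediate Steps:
(-352400 + 275850)*(√(((-4780 - 4698) - 13*2555) + 150400) + 293887) = -76550*(√((-9478 - 33215) + 150400) + 293887) = -76550*(√(-42693 + 150400) + 293887) = -76550*(√107707 + 293887) = -76550*(293887 + √107707) = -22497049850 - 76550*√107707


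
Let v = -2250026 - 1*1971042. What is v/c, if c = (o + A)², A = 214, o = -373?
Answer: -4221068/25281 ≈ -166.97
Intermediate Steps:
v = -4221068 (v = -2250026 - 1971042 = -4221068)
c = 25281 (c = (-373 + 214)² = (-159)² = 25281)
v/c = -4221068/25281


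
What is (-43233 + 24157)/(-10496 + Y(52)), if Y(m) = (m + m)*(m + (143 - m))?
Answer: -4769/1094 ≈ -4.3592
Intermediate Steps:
Y(m) = 286*m (Y(m) = (2*m)*143 = 286*m)
(-43233 + 24157)/(-10496 + Y(52)) = (-43233 + 24157)/(-10496 + 286*52) = -19076/(-10496 + 14872) = -19076/4376 = -19076*1/4376 = -4769/1094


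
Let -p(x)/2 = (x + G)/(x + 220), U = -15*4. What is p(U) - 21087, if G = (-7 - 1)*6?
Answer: -421713/20 ≈ -21086.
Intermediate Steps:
G = -48 (G = -8*6 = -48)
U = -60
p(x) = -2*(-48 + x)/(220 + x) (p(x) = -2*(x - 48)/(x + 220) = -2*(-48 + x)/(220 + x))
p(U) - 21087 = 2*(48 - 1*(-60))/(220 - 60) - 21087 = 2*(48 + 60)/160 - 21087 = 2*(1/160)*108 - 21087 = 27/20 - 21087 = -421713/20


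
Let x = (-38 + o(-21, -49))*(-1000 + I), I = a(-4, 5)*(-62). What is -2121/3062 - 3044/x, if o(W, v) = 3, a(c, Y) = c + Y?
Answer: -44079149/56907270 ≈ -0.77458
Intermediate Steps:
a(c, Y) = Y + c
I = -62 (I = (5 - 4)*(-62) = 1*(-62) = -62)
x = 37170 (x = (-38 + 3)*(-1000 - 62) = -35*(-1062) = 37170)
-2121/3062 - 3044/x = -2121/3062 - 3044/37170 = -2121*1/3062 - 3044*1/37170 = -2121/3062 - 1522/18585 = -44079149/56907270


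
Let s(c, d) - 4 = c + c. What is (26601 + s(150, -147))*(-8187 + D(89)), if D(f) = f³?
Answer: 18746919710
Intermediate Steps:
s(c, d) = 4 + 2*c (s(c, d) = 4 + (c + c) = 4 + 2*c)
(26601 + s(150, -147))*(-8187 + D(89)) = (26601 + (4 + 2*150))*(-8187 + 89³) = (26601 + (4 + 300))*(-8187 + 704969) = (26601 + 304)*696782 = 26905*696782 = 18746919710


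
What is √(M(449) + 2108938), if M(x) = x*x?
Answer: √2310539 ≈ 1520.0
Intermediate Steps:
M(x) = x²
√(M(449) + 2108938) = √(449² + 2108938) = √(201601 + 2108938) = √2310539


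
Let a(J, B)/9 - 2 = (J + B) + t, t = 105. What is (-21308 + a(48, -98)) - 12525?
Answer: -33320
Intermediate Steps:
a(J, B) = 963 + 9*B + 9*J (a(J, B) = 18 + 9*((J + B) + 105) = 18 + 9*((B + J) + 105) = 18 + 9*(105 + B + J) = 18 + (945 + 9*B + 9*J) = 963 + 9*B + 9*J)
(-21308 + a(48, -98)) - 12525 = (-21308 + (963 + 9*(-98) + 9*48)) - 12525 = (-21308 + (963 - 882 + 432)) - 12525 = (-21308 + 513) - 12525 = -20795 - 12525 = -33320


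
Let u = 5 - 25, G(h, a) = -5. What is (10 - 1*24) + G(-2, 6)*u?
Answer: 86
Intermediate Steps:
u = -20
(10 - 1*24) + G(-2, 6)*u = (10 - 1*24) - 5*(-20) = (10 - 24) + 100 = -14 + 100 = 86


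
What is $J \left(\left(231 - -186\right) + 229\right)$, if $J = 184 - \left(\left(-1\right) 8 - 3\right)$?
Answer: $125970$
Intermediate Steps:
$J = 195$ ($J = 184 - \left(-8 - 3\right) = 184 - -11 = 184 + 11 = 195$)
$J \left(\left(231 - -186\right) + 229\right) = 195 \left(\left(231 - -186\right) + 229\right) = 195 \left(\left(231 + 186\right) + 229\right) = 195 \left(417 + 229\right) = 195 \cdot 646 = 125970$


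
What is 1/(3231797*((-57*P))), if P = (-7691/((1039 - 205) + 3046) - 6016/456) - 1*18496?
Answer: 3880/13230755562528079 ≈ 2.9326e-13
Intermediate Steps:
P = -4093931507/221160 (P = (-7691/(834 + 3046) - 6016*1/456) - 18496 = (-7691/3880 - 752/57) - 18496 = -3356147/221160 - 18496 = -4093931507/221160 ≈ -18511.)
1/(3231797*((-57*P))) = 1/(3231797*((-57*(-4093931507/221160)))) = 1/(3231797*(4093931507/3880)) = (1/3231797)*(3880/4093931507) = 3880/13230755562528079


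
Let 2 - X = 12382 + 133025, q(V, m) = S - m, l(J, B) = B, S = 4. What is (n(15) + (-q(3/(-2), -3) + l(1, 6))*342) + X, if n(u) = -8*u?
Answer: -145867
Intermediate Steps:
q(V, m) = 4 - m
X = -145405 (X = 2 - (12382 + 133025) = 2 - 1*145407 = 2 - 145407 = -145405)
(n(15) + (-q(3/(-2), -3) + l(1, 6))*342) + X = (-8*15 + (-(4 - 1*(-3)) + 6)*342) - 145405 = (-120 + (-(4 + 3) + 6)*342) - 145405 = (-120 + (-1*7 + 6)*342) - 145405 = (-120 + (-7 + 6)*342) - 145405 = (-120 - 1*342) - 145405 = (-120 - 342) - 145405 = -462 - 145405 = -145867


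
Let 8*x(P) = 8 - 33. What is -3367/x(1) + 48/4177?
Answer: 112512872/104425 ≈ 1077.5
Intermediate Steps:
x(P) = -25/8 (x(P) = (8 - 33)/8 = (⅛)*(-25) = -25/8)
-3367/x(1) + 48/4177 = -3367/(-25/8) + 48/4177 = -3367*(-8/25) + 48*(1/4177) = 26936/25 + 48/4177 = 112512872/104425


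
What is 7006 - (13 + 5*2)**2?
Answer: 6477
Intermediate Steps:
7006 - (13 + 5*2)**2 = 7006 - (13 + 10)**2 = 7006 - 1*23**2 = 7006 - 1*529 = 7006 - 529 = 6477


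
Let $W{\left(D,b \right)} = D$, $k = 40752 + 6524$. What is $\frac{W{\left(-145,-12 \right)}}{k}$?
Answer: $- \frac{145}{47276} \approx -0.0030671$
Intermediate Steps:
$k = 47276$
$\frac{W{\left(-145,-12 \right)}}{k} = - \frac{145}{47276}$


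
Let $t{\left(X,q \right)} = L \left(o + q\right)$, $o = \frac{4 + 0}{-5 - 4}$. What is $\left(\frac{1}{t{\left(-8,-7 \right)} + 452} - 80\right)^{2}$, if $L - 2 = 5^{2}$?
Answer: $\frac{403166241}{63001} \approx 6399.4$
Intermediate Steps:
$o = - \frac{4}{9}$ ($o = \frac{4}{-9} = 4 \left(- \frac{1}{9}\right) = - \frac{4}{9} \approx -0.44444$)
$L = 27$ ($L = 2 + 5^{2} = 2 + 25 = 27$)
$t{\left(X,q \right)} = -12 + 27 q$ ($t{\left(X,q \right)} = 27 \left(- \frac{4}{9} + q\right) = -12 + 27 q$)
$\left(\frac{1}{t{\left(-8,-7 \right)} + 452} - 80\right)^{2} = \left(\frac{1}{\left(-12 + 27 \left(-7\right)\right) + 452} - 80\right)^{2} = \left(\frac{1}{\left(-12 - 189\right) + 452} - 80\right)^{2} = \left(\frac{1}{-201 + 452} - 80\right)^{2} = \left(\frac{1}{251} - 80\right)^{2} = \left(- \frac{20079}{251}\right)^{2} = \frac{403166241}{63001}$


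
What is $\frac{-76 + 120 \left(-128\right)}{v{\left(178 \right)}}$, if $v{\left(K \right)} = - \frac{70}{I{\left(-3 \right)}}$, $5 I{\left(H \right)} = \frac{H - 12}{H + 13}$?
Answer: $- \frac{11577}{175} \approx -66.154$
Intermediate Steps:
$I{\left(H \right)} = \frac{-12 + H}{5 \left(13 + H\right)}$ ($I{\left(H \right)} = \frac{\left(H - 12\right) \frac{1}{H + 13}}{5} = \frac{\left(-12 + H\right) \frac{1}{13 + H}}{5} = \frac{\frac{1}{13 + H} \left(-12 + H\right)}{5} = \frac{-12 + H}{5 \left(13 + H\right)}$)
$v{\left(K \right)} = \frac{700}{3}$ ($v{\left(K \right)} = - \frac{70}{\frac{1}{5} \frac{1}{13 - 3} \left(-12 - 3\right)} = - \frac{70}{\frac{1}{5} \cdot \frac{1}{10} \left(-15\right)} = - \frac{70}{- \frac{3}{10}} = \left(-70\right) \left(- \frac{10}{3}\right) = \frac{700}{3}$)
$\frac{-76 + 120 \left(-128\right)}{v{\left(178 \right)}} = \frac{-76 + 120 \left(-128\right)}{\frac{700}{3}} = \left(-76 - 15360\right) \frac{3}{700} = \left(-15436\right) \frac{3}{700} = - \frac{11577}{175}$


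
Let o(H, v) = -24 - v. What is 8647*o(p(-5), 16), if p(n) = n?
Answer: -345880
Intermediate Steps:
8647*o(p(-5), 16) = 8647*(-24 - 1*16) = 8647*(-24 - 16) = 8647*(-40) = -345880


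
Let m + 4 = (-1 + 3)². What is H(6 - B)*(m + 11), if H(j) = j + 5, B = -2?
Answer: 143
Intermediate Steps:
H(j) = 5 + j
m = 0 (m = -4 + (-1 + 3)² = -4 + 2² = -4 + 4 = 0)
H(6 - B)*(m + 11) = (5 + (6 - 1*(-2)))*(0 + 11) = (5 + (6 + 2))*11 = (5 + 8)*11 = 13*11 = 143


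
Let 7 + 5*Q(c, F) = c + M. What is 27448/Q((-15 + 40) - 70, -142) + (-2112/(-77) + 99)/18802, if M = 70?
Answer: 9031360645/1184526 ≈ 7624.5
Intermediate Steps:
Q(c, F) = 63/5 + c/5 (Q(c, F) = -7/5 + (c + 70)/5 = -7/5 + (70 + c)/5 = -7/5 + (14 + c/5) = 63/5 + c/5)
27448/Q((-15 + 40) - 70, -142) + (-2112/(-77) + 99)/18802 = 27448/(63/5 + ((-15 + 40) - 70)/5) + (-2112/(-77) + 99)/18802 = 27448/(63/5 + (25 - 70)/5) + (-2112*(-1)/77 + 99)*(1/18802) = 27448/(63/5 + (⅕)*(-45)) + (-32*(-6/7) + 99)*(1/18802) = 27448/(63/5 - 9) + (192/7 + 99)*(1/18802) = 27448/(18/5) + (885/7)*(1/18802) = 27448*(5/18) + 885/131614 = 68620/9 + 885/131614 = 9031360645/1184526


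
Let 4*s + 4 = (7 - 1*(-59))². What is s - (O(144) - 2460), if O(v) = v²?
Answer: -17188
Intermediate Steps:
s = 1088 (s = -1 + (7 - 1*(-59))²/4 = -1 + (7 + 59)²/4 = -1 + (¼)*66² = -1 + (¼)*4356 = -1 + 1089 = 1088)
s - (O(144) - 2460) = 1088 - (144² - 2460) = 1088 - (20736 - 2460) = 1088 - 1*18276 = 1088 - 18276 = -17188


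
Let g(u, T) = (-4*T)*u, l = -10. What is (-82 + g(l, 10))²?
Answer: 101124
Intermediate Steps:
g(u, T) = -4*T*u
(-82 + g(l, 10))² = (-82 - 4*10*(-10))² = (-82 + 400)² = 318² = 101124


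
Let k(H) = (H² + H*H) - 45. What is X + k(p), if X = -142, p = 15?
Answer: 263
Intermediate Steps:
k(H) = -45 + 2*H² (k(H) = (H² + H²) - 45 = 2*H² - 45 = -45 + 2*H²)
X + k(p) = -142 + (-45 + 2*15²) = -142 + (-45 + 2*225) = -142 + (-45 + 450) = -142 + 405 = 263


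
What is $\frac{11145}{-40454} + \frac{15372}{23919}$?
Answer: $\frac{16918173}{46077106} \approx 0.36717$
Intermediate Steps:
$\frac{11145}{-40454} + \frac{15372}{23919} = 11145 \left(- \frac{1}{40454}\right) + 15372 \cdot \frac{1}{23919} = - \frac{11145}{40454} + \frac{732}{1139} = \frac{16918173}{46077106}$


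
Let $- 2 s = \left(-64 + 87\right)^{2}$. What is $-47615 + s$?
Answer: $- \frac{95759}{2} \approx -47880.0$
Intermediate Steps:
$s = - \frac{529}{2}$ ($s = - \frac{\left(-64 + 87\right)^{2}}{2} = - \frac{23^{2}}{2} = \left(- \frac{1}{2}\right) 529 = - \frac{529}{2} \approx -264.5$)
$-47615 + s = -47615 - \frac{529}{2} = - \frac{95759}{2}$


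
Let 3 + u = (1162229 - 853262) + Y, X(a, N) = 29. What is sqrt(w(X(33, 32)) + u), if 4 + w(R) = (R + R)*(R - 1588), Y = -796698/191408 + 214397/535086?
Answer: 49*sqrt(417629428264626634)/67737924 ≈ 467.48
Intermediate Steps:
Y = -13759451609/3657847896 (Y = -796698*1/191408 + 214397*(1/535086) = -56907/13672 + 214397/535086 = -13759451609/3657847896 ≈ -3.7616)
w(R) = -4 + 2*R*(-1588 + R) (w(R) = -4 + (R + R)*(R - 1588) = -4 + (2*R)*(-1588 + R) = -4 + 2*R*(-1588 + R))
u = 1130129557888135/3657847896 (u = -3 + ((1162229 - 853262) - 13759451609/3657847896) = -3 + (308967 - 13759451609/3657847896) = -3 + 1130140531431823/3657847896 = 1130129557888135/3657847896 ≈ 3.0896e+5)
sqrt(w(X(33, 32)) + u) = sqrt((-4 - 3176*29 + 2*29**2) + 1130129557888135/3657847896) = sqrt((-4 - 92104 + 2*841) + 1130129557888135/3657847896) = sqrt((-4 - 92104 + 1682) + 1130129557888135/3657847896) = sqrt(-90426 + 1130129557888135/3657847896) = sqrt(799365004044439/3657847896) = 49*sqrt(417629428264626634)/67737924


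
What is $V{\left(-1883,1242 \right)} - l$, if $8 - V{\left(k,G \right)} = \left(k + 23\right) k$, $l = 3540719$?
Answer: $-7043091$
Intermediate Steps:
$V{\left(k,G \right)} = 8 - k \left(23 + k\right)$ ($V{\left(k,G \right)} = 8 - \left(k + 23\right) k = 8 - \left(23 + k\right) k = 8 - k \left(23 + k\right)$)
$V{\left(-1883,1242 \right)} - l = \left(8 - \left(-1883\right)^{2} - -43309\right) - 3540719 = \left(8 - 3545689 + 43309\right) - 3540719 = -3502372 - 3540719 = -7043091$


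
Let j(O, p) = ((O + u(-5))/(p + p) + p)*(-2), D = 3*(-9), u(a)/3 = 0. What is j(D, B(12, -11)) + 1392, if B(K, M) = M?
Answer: 15527/11 ≈ 1411.5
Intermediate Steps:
u(a) = 0 (u(a) = 3*0 = 0)
D = -27
j(O, p) = -2*p - O/p (j(O, p) = ((O + 0)/(p + p) + p)*(-2) = (O/((2*p)) + p)*(-2) = (O*(1/(2*p)) + p)*(-2) = (O/(2*p) + p)*(-2) = (p + O/(2*p))*(-2) = -2*p - O/p)
j(D, B(12, -11)) + 1392 = (-2*(-11) - 1*(-27)/(-11)) + 1392 = (22 - 1*(-27)*(-1/11)) + 1392 = (22 - 27/11) + 1392 = 215/11 + 1392 = 15527/11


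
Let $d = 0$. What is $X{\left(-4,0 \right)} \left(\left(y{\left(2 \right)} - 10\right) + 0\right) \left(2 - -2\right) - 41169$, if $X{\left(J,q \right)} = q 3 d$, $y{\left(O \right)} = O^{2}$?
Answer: $-41169$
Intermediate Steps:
$X{\left(J,q \right)} = 0$ ($X{\left(J,q \right)} = q 3 \cdot 0 = 3 q 0 = 0$)
$X{\left(-4,0 \right)} \left(\left(y{\left(2 \right)} - 10\right) + 0\right) \left(2 - -2\right) - 41169 = 0 \left(\left(2^{2} - 10\right) + 0\right) \left(2 - -2\right) - 41169 = 0 \left(\left(4 - 10\right) + 0\right) \left(2 + 2\right) - 41169 = 0 \left(-6 + 0\right) 4 - 41169 = 0 \left(-6\right) 4 - 41169 = 0 \cdot 4 - 41169 = 0 - 41169 = -41169$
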